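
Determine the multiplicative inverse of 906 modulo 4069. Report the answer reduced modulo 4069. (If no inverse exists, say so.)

Run Euclid on (4069, 906):
4069 = 4·906 + 445
906 = 2·445 + 16
445 = 27·16 + 13
16 = 1·13 + 3
13 = 4·3 + 1
3 = 3·1 + 0
The gcd is 1. Working backward:
1 = 13 − 4·3
1 = −4·16 + 5·13
1 = 5·445 − 139·16
1 = −139·906 + 283·445
1 = 283·4069 − 1271·906
So 906·(-1271) ≡ 1 (mod 4069), and -1271 ≡ 2798 (mod 4069).

2798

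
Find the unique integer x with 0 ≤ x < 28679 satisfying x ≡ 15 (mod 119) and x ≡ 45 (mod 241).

26314

Write x = 15 + 119·k. Then 119·k ≡ 45 − 15 ≡ 30 (mod 241).
Need 119⁻¹ mod 241. Extended Euclid on (241, 119):
241 = 2×119 + 3
119 = 39×3 + 2
3 = 1×2 + 1
2 = 2×1 + 0
Back-substitute:
1 = 3 − 2
1 = −119 + 40·3
1 = 40·241 − 81·119
119⁻¹ ≡ 160 (mod 241), so k ≡ 160·30 ≡ 221 (mod 241).
x = 15 + 119·221 = 26314.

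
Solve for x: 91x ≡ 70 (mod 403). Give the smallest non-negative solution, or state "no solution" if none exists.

gcd(91, 403):
403 = 4*91 + 39
91 = 2*39 + 13
39 = 3*13 + 0
gcd = 13, but 13 ∤ 70, so the congruence has no solution.

no solution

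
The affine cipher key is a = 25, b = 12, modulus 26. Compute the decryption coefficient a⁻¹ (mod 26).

Apply the Euclidean algorithm to 26 and 25:
26 = 1*25 + 1
25 = 25*1 + 0
Since gcd(25, 26) = 1, back-substitute to write 1 as a combination:
1 = 26 − 25
Thus 25·(-1) ≡ 1 (mod 26); reducing, -1 mod 26 = 25.

25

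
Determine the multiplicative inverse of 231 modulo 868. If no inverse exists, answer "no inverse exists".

no inverse exists

Euclidean algorithm on 868, 231:
868 = 3*231 + 175
231 = 1*175 + 56
175 = 3*56 + 7
56 = 8*7 + 0
gcd(231, 868) = 7 ≠ 1, so 231 has no multiplicative inverse modulo 868.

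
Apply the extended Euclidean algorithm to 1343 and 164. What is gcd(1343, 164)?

1

Repeated division:
1343 = 8*164 + 31
164 = 5*31 + 9
31 = 3*9 + 4
9 = 2*4 + 1
4 = 4*1 + 0
gcd(1343, 164) = 1.
Express as a combination:
1 = 9 − 2·4
1 = −2·31 + 7·9
1 = 7·164 − 37·31
1 = −37·1343 + 303·164
So 1 = (-37)·1343 + (303)·164.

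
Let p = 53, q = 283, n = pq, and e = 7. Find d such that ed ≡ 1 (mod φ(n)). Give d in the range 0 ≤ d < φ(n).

2095

φ(n) = (p−1)(q−1) = 52·282 = 14664.
Need d with 7·d ≡ 1 (mod 14664). Apply the extended Euclidean algorithm:
14664 = 2094×7 + 6
7 = 1×6 + 1
6 = 6×1 + 0
Back-substitute:
1 = 7 − 6
1 = −14664 + 2095·7
So 7·2095 ≡ 1 (mod 14664), hence d = 2095.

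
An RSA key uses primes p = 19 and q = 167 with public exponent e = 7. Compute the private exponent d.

φ(n) = (p−1)(q−1) = 18·166 = 2988.
Need d with 7·d ≡ 1 (mod 2988). Apply the extended Euclidean algorithm:
2988 = 426×7 + 6
7 = 1×6 + 1
6 = 6×1 + 0
Back-substitute:
1 = 7 − 6
1 = −2988 + 427·7
So 7·427 ≡ 1 (mod 2988), hence d = 427.

427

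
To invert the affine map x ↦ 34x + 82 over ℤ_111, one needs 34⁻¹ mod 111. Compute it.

gcd(111, 34) by repeated division:
111 = 3×34 + 9
34 = 3×9 + 7
9 = 1×7 + 2
7 = 3×2 + 1
2 = 2×1 + 0
The gcd is 1. Working backward:
1 = 7 − 3·2
1 = −3·9 + 4·7
1 = 4·34 − 15·9
1 = −15·111 + 49·34
So 34·49 ≡ 1 (mod 111).

49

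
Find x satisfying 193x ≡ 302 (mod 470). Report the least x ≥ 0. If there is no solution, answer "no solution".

4

First find gcd(193, 470):
470 = 2×193 + 84
193 = 2×84 + 25
84 = 3×25 + 9
25 = 2×9 + 7
9 = 1×7 + 2
7 = 3×2 + 1
2 = 2×1 + 0
gcd = 1, so a unique solution mod 470 exists.
Back-substitute for the Bézout coefficients:
1 = 7 − 3·2
1 = −3·9 + 4·7
1 = 4·25 − 11·9
1 = −11·84 + 37·25
1 = 37·193 − 85·84
1 = −85·470 + 207·193
So 193·(207) ≡ 1 (mod 470), giving 193⁻¹ ≡ 207.
x ≡ 193⁻¹·302 ≡ 207·302 ≡ 4 (mod 470).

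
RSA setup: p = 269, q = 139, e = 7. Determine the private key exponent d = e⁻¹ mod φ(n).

10567

φ(n) = (p−1)(q−1) = 268·138 = 36984.
Need d with 7·d ≡ 1 (mod 36984). Apply the extended Euclidean algorithm:
36984 = 5283×7 + 3
7 = 2×3 + 1
3 = 3×1 + 0
Back-substitute:
1 = 7 − 2·3
1 = −2·36984 + 10567·7
So 7·10567 ≡ 1 (mod 36984), hence d = 10567.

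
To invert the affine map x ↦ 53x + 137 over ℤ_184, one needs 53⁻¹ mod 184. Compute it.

125

gcd(184, 53) by repeated division:
184 = 3×53 + 25
53 = 2×25 + 3
25 = 8×3 + 1
3 = 3×1 + 0
The gcd is 1. Working backward:
1 = 25 − 8·3
1 = −8·53 + 17·25
1 = 17·184 − 59·53
Thus 53·(-59) ≡ 1 (mod 184); reducing, -59 mod 184 = 125.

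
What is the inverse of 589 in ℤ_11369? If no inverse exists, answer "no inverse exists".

7856

Apply the Euclidean algorithm to 11369 and 589:
11369 = 19×589 + 178
589 = 3×178 + 55
178 = 3×55 + 13
55 = 4×13 + 3
13 = 4×3 + 1
3 = 3×1 + 0
The gcd is 1. Working backward:
1 = 13 − 4·3
1 = −4·55 + 17·13
1 = 17·178 − 55·55
1 = −55·589 + 182·178
1 = 182·11369 − 3513·589
So 589·(-3513) ≡ 1 (mod 11369), and -3513 ≡ 7856 (mod 11369).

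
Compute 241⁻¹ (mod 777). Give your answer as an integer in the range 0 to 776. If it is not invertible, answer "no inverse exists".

187

Run Euclid on (777, 241):
777 = 3*241 + 54
241 = 4*54 + 25
54 = 2*25 + 4
25 = 6*4 + 1
4 = 4*1 + 0
gcd = 1, so the inverse exists. Back-substitute:
1 = 25 − 6·4
1 = −6·54 + 13·25
1 = 13·241 − 58·54
1 = −58·777 + 187·241
So 241·187 ≡ 1 (mod 777).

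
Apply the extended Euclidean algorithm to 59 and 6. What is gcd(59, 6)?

1

Euclidean algorithm:
59 = 9*6 + 5
6 = 1*5 + 1
5 = 5*1 + 0
gcd(59, 6) = 1.
Working backward:
1 = 6 − 5
1 = −59 + 10·6
So 1 = (-1)·59 + (10)·6.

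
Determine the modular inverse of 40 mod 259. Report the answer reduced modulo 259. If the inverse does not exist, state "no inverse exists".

Run Euclid on (259, 40):
259 = 6*40 + 19
40 = 2*19 + 2
19 = 9*2 + 1
2 = 2*1 + 0
gcd = 1, so the inverse exists. Back-substitute:
1 = 19 − 9·2
1 = −9·40 + 19·19
1 = 19·259 − 123·40
Hence 40⁻¹ ≡ -123 ≡ 136 (mod 259).

136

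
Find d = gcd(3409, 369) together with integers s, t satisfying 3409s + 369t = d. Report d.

Euclidean algorithm:
3409 = 9*369 + 88
369 = 4*88 + 17
88 = 5*17 + 3
17 = 5*3 + 2
3 = 1*2 + 1
2 = 2*1 + 0
gcd(3409, 369) = 1.
Back-substituting:
1 = 3 − 2
1 = −17 + 6·3
1 = 6·88 − 31·17
1 = −31·369 + 130·88
1 = 130·3409 − 1201·369
So 1 = (130)·3409 + (-1201)·369.

1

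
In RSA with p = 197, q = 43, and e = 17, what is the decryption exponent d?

φ(n) = (p−1)(q−1) = 196·42 = 8232.
Need d with 17·d ≡ 1 (mod 8232). Apply the extended Euclidean algorithm:
8232 = 484×17 + 4
17 = 4×4 + 1
4 = 4×1 + 0
Back-substitute:
1 = 17 − 4·4
1 = −4·8232 + 1937·17
So 17·1937 ≡ 1 (mod 8232), hence d = 1937.

1937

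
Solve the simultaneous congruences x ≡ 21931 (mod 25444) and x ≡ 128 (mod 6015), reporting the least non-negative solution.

107217503

Write x = 21931 + 25444·k. Then 25444·k ≡ 128 − 21931 ≡ 2257 (mod 6015).
Need 25444⁻¹ mod 6015. Extended Euclid on (6015, 1384):
6015 = 4×1384 + 479
1384 = 2×479 + 426
479 = 1×426 + 53
426 = 8×53 + 2
53 = 26×2 + 1
2 = 2×1 + 0
Back-substitute:
1 = 53 − 26·2
1 = −26·426 + 209·53
1 = 209·479 − 235·426
1 = −235·1384 + 679·479
1 = 679·6015 − 2951·1384
25444⁻¹ ≡ 3064 (mod 6015), so k ≡ 3064·2257 ≡ 4213 (mod 6015).
x = 21931 + 25444·4213 = 107217503.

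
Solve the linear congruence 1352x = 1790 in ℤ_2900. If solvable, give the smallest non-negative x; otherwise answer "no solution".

gcd(1352, 2900):
2900 = 2×1352 + 196
1352 = 6×196 + 176
196 = 1×176 + 20
176 = 8×20 + 16
20 = 1×16 + 4
16 = 4×4 + 0
gcd = 4, but 4 ∤ 1790, so the congruence has no solution.

no solution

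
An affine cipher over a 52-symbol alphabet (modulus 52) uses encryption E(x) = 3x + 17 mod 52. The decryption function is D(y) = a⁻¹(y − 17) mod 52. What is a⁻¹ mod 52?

35

Run Euclid on (52, 3):
52 = 17·3 + 1
3 = 3·1 + 0
Since gcd(3, 52) = 1, back-substitute to write 1 as a combination:
1 = 52 − 17·3
Thus 3·(-17) ≡ 1 (mod 52); reducing, -17 mod 52 = 35.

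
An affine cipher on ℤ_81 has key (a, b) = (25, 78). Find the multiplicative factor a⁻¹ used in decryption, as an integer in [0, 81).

Extended Euclidean algorithm:
81 = 3·25 + 6
25 = 4·6 + 1
6 = 6·1 + 0
Since gcd(25, 81) = 1, back-substitute to write 1 as a combination:
1 = 25 − 4·6
1 = −4·81 + 13·25
So 25·13 ≡ 1 (mod 81).

13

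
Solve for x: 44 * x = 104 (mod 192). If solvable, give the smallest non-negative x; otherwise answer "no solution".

First find gcd(44, 192):
192 = 4·44 + 16
44 = 2·16 + 12
16 = 1·12 + 4
12 = 3·4 + 0
gcd = 4 and 4 | 104, so solutions exist. Divide through by 4: 11x ≡ 26 (mod 48).
Now find 11⁻¹ mod 48:
48 = 4·11 + 4
11 = 2·4 + 3
4 = 1·3 + 1
3 = 3·1 + 0
Back-substitute:
1 = 4 − 3
1 = −11 + 3·4
1 = 3·48 − 13·11
So 11·(-13) ≡ 1 (mod 48), i.e. 11⁻¹ ≡ 35.
Then x ≡ 35·26 ≡ 46 (mod 48); the smallest non-negative solution is x = 46.

46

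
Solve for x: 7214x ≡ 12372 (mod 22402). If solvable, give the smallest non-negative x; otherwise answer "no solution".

6377

First find gcd(7214, 22402):
22402 = 3*7214 + 760
7214 = 9*760 + 374
760 = 2*374 + 12
374 = 31*12 + 2
12 = 6*2 + 0
gcd = 2 and 2 | 12372, so solutions exist. Divide through by 2: 3607x ≡ 6186 (mod 11201).
Now find 3607⁻¹ mod 11201:
11201 = 3·3607 + 380
3607 = 9·380 + 187
380 = 2·187 + 6
187 = 31·6 + 1
6 = 6·1 + 0
Back-substitute:
1 = 187 − 31·6
1 = −31·380 + 63·187
1 = 63·3607 − 598·380
1 = −598·11201 + 1857·3607
So 3607⁻¹ ≡ 1857 (mod 11201).
Then x ≡ 1857·6186 ≡ 6377 (mod 11201); the smallest non-negative solution is x = 6377.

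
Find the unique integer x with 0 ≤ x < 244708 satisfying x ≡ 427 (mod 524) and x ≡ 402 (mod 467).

98939

Write x = 427 + 524·k. Then 524·k ≡ 402 − 427 ≡ 442 (mod 467).
Need 524⁻¹ mod 467. Extended Euclid on (467, 57):
467 = 8*57 + 11
57 = 5*11 + 2
11 = 5*2 + 1
2 = 2*1 + 0
Back-substitute:
1 = 11 − 5·2
1 = −5·57 + 26·11
1 = 26·467 − 213·57
524⁻¹ ≡ 254 (mod 467), so k ≡ 254·442 ≡ 188 (mod 467).
x = 427 + 524·188 = 98939.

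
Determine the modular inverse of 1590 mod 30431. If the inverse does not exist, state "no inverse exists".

gcd(30431, 1590) by repeated division:
30431 = 19*1590 + 221
1590 = 7*221 + 43
221 = 5*43 + 6
43 = 7*6 + 1
6 = 6*1 + 0
Since gcd(1590, 30431) = 1, back-substitute to write 1 as a combination:
1 = 43 − 7·6
1 = −7·221 + 36·43
1 = 36·1590 − 259·221
1 = −259·30431 + 4957·1590
So 1590·4957 ≡ 1 (mod 30431).

4957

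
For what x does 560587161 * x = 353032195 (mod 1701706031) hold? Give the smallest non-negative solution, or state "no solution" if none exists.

834567834

First find gcd(560587161, 1701706031):
1701706031 = 3×560587161 + 19944548
560587161 = 28×19944548 + 2139817
19944548 = 9×2139817 + 686195
2139817 = 3×686195 + 81232
686195 = 8×81232 + 36339
81232 = 2×36339 + 8554
36339 = 4×8554 + 2123
8554 = 4×2123 + 62
2123 = 34×62 + 15
62 = 4×15 + 2
15 = 7×2 + 1
2 = 2×1 + 0
gcd = 1, so a unique solution mod 1701706031 exists.
Back-substitute for the Bézout coefficients:
1 = 15 − 7·2
1 = −7·62 + 29·15
1 = 29·2123 − 993·62
1 = −993·8554 + 4001·2123
1 = 4001·36339 − 16997·8554
1 = −16997·81232 + 37995·36339
1 = 37995·686195 − 320957·81232
1 = −320957·2139817 + 1000866·686195
1 = 1000866·19944548 − 9328751·2139817
1 = −9328751·560587161 + 262205894·19944548
1 = 262205894·1701706031 − 795946433·560587161
So 560587161·(-795946433) ≡ 1 (mod 1701706031), giving 560587161⁻¹ ≡ 905759598.
x ≡ 560587161⁻¹·353032195 ≡ 905759598·353032195 ≡ 834567834 (mod 1701706031).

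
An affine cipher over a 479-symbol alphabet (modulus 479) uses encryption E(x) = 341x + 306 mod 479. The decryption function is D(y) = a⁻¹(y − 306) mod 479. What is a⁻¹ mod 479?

gcd(479, 341) by repeated division:
479 = 1×341 + 138
341 = 2×138 + 65
138 = 2×65 + 8
65 = 8×8 + 1
8 = 8×1 + 0
gcd = 1, so the inverse exists. Back-substitute:
1 = 65 − 8·8
1 = −8·138 + 17·65
1 = 17·341 − 42·138
1 = −42·479 + 59·341
So 341·59 ≡ 1 (mod 479).

59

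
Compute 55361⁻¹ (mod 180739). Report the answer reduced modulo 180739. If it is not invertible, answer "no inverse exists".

161020

gcd(180739, 55361) by repeated division:
180739 = 3·55361 + 14656
55361 = 3·14656 + 11393
14656 = 1·11393 + 3263
11393 = 3·3263 + 1604
3263 = 2·1604 + 55
1604 = 29·55 + 9
55 = 6·9 + 1
9 = 9·1 + 0
gcd = 1, so the inverse exists. Back-substitute:
1 = 55 − 6·9
1 = −6·1604 + 175·55
1 = 175·3263 − 356·1604
1 = −356·11393 + 1243·3263
1 = 1243·14656 − 1599·11393
1 = −1599·55361 + 6040·14656
1 = 6040·180739 − 19719·55361
So 55361·(-19719) ≡ 1 (mod 180739), and -19719 ≡ 161020 (mod 180739).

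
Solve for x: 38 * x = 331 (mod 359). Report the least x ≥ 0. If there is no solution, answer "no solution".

226

First find gcd(38, 359):
359 = 9×38 + 17
38 = 2×17 + 4
17 = 4×4 + 1
4 = 4×1 + 0
gcd = 1, so a unique solution mod 359 exists.
Back-substitute for the Bézout coefficients:
1 = 17 − 4·4
1 = −4·38 + 9·17
1 = 9·359 − 85·38
So 38·(-85) ≡ 1 (mod 359), giving 38⁻¹ ≡ 274.
x ≡ 38⁻¹·331 ≡ 274·331 ≡ 226 (mod 359).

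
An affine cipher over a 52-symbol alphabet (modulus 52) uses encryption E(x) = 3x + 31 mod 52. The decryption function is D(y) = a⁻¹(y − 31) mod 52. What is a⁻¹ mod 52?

35

Run Euclid on (52, 3):
52 = 17*3 + 1
3 = 3*1 + 0
The gcd is 1. Working backward:
1 = 52 − 17·3
Thus 3·(-17) ≡ 1 (mod 52); reducing, -17 mod 52 = 35.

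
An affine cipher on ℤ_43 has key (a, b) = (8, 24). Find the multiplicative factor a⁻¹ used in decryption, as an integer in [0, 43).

27

Apply the Euclidean algorithm to 43 and 8:
43 = 5·8 + 3
8 = 2·3 + 2
3 = 1·2 + 1
2 = 2·1 + 0
Since gcd(8, 43) = 1, back-substitute to write 1 as a combination:
1 = 3 − 2
1 = −8 + 3·3
1 = 3·43 − 16·8
Hence 8⁻¹ ≡ -16 ≡ 27 (mod 43).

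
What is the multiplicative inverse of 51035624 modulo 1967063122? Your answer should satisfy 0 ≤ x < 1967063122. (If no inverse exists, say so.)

Euclidean algorithm on 1967063122, 51035624:
1967063122 = 38·51035624 + 27709410
51035624 = 1·27709410 + 23326214
27709410 = 1·23326214 + 4383196
23326214 = 5·4383196 + 1410234
4383196 = 3·1410234 + 152494
1410234 = 9·152494 + 37788
152494 = 4·37788 + 1342
37788 = 28·1342 + 212
1342 = 6·212 + 70
212 = 3·70 + 2
70 = 35·2 + 0
The gcd is 2, not 1, hence no inverse exists.

no inverse exists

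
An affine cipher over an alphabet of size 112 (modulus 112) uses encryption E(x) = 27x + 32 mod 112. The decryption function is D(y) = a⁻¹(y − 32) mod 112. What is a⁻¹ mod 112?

Extended Euclidean algorithm:
112 = 4×27 + 4
27 = 6×4 + 3
4 = 1×3 + 1
3 = 3×1 + 0
The gcd is 1. Working backward:
1 = 4 − 3
1 = −27 + 7·4
1 = 7·112 − 29·27
So 27·(-29) ≡ 1 (mod 112), and -29 ≡ 83 (mod 112).

83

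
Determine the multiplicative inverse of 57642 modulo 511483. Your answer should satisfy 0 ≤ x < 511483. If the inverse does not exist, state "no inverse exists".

164558

Apply the Euclidean algorithm to 511483 and 57642:
511483 = 8*57642 + 50347
57642 = 1*50347 + 7295
50347 = 6*7295 + 6577
7295 = 1*6577 + 718
6577 = 9*718 + 115
718 = 6*115 + 28
115 = 4*28 + 3
28 = 9*3 + 1
3 = 3*1 + 0
The gcd is 1. Working backward:
1 = 28 − 9·3
1 = −9·115 + 37·28
1 = 37·718 − 231·115
1 = −231·6577 + 2116·718
1 = 2116·7295 − 2347·6577
1 = −2347·50347 + 16198·7295
1 = 16198·57642 − 18545·50347
1 = −18545·511483 + 164558·57642
So 57642·164558 ≡ 1 (mod 511483).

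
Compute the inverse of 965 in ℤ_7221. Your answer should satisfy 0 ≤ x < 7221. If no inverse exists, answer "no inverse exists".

1751

Extended Euclidean algorithm:
7221 = 7×965 + 466
965 = 2×466 + 33
466 = 14×33 + 4
33 = 8×4 + 1
4 = 4×1 + 0
Since gcd(965, 7221) = 1, back-substitute to write 1 as a combination:
1 = 33 − 8·4
1 = −8·466 + 113·33
1 = 113·965 − 234·466
1 = −234·7221 + 1751·965
So 965·1751 ≡ 1 (mod 7221).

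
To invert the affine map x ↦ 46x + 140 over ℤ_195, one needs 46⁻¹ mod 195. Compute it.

106

Extended Euclidean algorithm:
195 = 4×46 + 11
46 = 4×11 + 2
11 = 5×2 + 1
2 = 2×1 + 0
gcd = 1, so the inverse exists. Back-substitute:
1 = 11 − 5·2
1 = −5·46 + 21·11
1 = 21·195 − 89·46
Hence 46⁻¹ ≡ -89 ≡ 106 (mod 195).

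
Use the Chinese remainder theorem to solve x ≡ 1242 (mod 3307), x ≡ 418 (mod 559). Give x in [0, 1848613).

Write x = 1242 + 3307·k. Then 3307·k ≡ 418 − 1242 ≡ 294 (mod 559).
Need 3307⁻¹ mod 559. Extended Euclid on (559, 512):
559 = 1×512 + 47
512 = 10×47 + 42
47 = 1×42 + 5
42 = 8×5 + 2
5 = 2×2 + 1
2 = 2×1 + 0
Back-substitute:
1 = 5 − 2·2
1 = −2·42 + 17·5
1 = 17·47 − 19·42
1 = −19·512 + 207·47
1 = 207·559 − 226·512
3307⁻¹ ≡ 333 (mod 559), so k ≡ 333·294 ≡ 77 (mod 559).
x = 1242 + 3307·77 = 255881.

255881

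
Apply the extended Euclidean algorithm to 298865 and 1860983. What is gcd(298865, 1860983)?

Repeated division:
1860983 = 6·298865 + 67793
298865 = 4·67793 + 27693
67793 = 2·27693 + 12407
27693 = 2·12407 + 2879
12407 = 4·2879 + 891
2879 = 3·891 + 206
891 = 4·206 + 67
206 = 3·67 + 5
67 = 13·5 + 2
5 = 2·2 + 1
2 = 2·1 + 0
gcd(298865, 1860983) = 1.
Working backward:
1 = 5 − 2·2
1 = −2·67 + 27·5
1 = 27·206 − 83·67
1 = −83·891 + 359·206
1 = 359·2879 − 1160·891
1 = −1160·12407 + 4999·2879
1 = 4999·27693 − 11158·12407
1 = −11158·67793 + 27315·27693
1 = 27315·298865 − 120418·67793
1 = −120418·1860983 + 749823·298865
So 1 = (-120418)·1860983 + (749823)·298865.

1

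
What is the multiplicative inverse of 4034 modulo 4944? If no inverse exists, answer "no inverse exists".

Euclidean algorithm on 4944, 4034:
4944 = 1*4034 + 910
4034 = 4*910 + 394
910 = 2*394 + 122
394 = 3*122 + 28
122 = 4*28 + 10
28 = 2*10 + 8
10 = 1*8 + 2
8 = 4*2 + 0
The gcd is 2, not 1, hence no inverse exists.

no inverse exists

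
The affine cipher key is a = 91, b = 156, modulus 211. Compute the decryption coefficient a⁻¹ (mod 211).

160

Apply the Euclidean algorithm to 211 and 91:
211 = 2*91 + 29
91 = 3*29 + 4
29 = 7*4 + 1
4 = 4*1 + 0
gcd = 1, so the inverse exists. Back-substitute:
1 = 29 − 7·4
1 = −7·91 + 22·29
1 = 22·211 − 51·91
So 91·(-51) ≡ 1 (mod 211), and -51 ≡ 160 (mod 211).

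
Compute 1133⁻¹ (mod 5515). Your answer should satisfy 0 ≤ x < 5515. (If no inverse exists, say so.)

Run Euclid on (5515, 1133):
5515 = 4*1133 + 983
1133 = 1*983 + 150
983 = 6*150 + 83
150 = 1*83 + 67
83 = 1*67 + 16
67 = 4*16 + 3
16 = 5*3 + 1
3 = 3*1 + 0
gcd = 1, so the inverse exists. Back-substitute:
1 = 16 − 5·3
1 = −5·67 + 21·16
1 = 21·83 − 26·67
1 = −26·150 + 47·83
1 = 47·983 − 308·150
1 = −308·1133 + 355·983
1 = 355·5515 − 1728·1133
So 1133·(-1728) ≡ 1 (mod 5515), and -1728 ≡ 3787 (mod 5515).

3787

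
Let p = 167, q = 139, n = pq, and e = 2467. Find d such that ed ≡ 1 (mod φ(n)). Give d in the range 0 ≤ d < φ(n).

φ(n) = (p−1)(q−1) = 166·138 = 22908.
Need d with 2467·d ≡ 1 (mod 22908). Apply the extended Euclidean algorithm:
22908 = 9*2467 + 705
2467 = 3*705 + 352
705 = 2*352 + 1
352 = 352*1 + 0
Back-substitute:
1 = 705 − 2·352
1 = −2·2467 + 7·705
1 = 7·22908 − 65·2467
So 2467·(-65) ≡ 1 (mod 22908), hence d ≡ -65 ≡ 22843 (mod 22908).

22843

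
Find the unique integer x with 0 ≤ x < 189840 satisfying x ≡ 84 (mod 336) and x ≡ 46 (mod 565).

143556

Write x = 84 + 336·k. Then 336·k ≡ 46 − 84 ≡ 527 (mod 565).
Need 336⁻¹ mod 565. Extended Euclid on (565, 336):
565 = 1·336 + 229
336 = 1·229 + 107
229 = 2·107 + 15
107 = 7·15 + 2
15 = 7·2 + 1
2 = 2·1 + 0
Back-substitute:
1 = 15 − 7·2
1 = −7·107 + 50·15
1 = 50·229 − 107·107
1 = −107·336 + 157·229
1 = 157·565 − 264·336
336⁻¹ ≡ 301 (mod 565), so k ≡ 301·527 ≡ 427 (mod 565).
x = 84 + 336·427 = 143556.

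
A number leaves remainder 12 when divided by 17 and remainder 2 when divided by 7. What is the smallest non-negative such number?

114

Write x = 12 + 17·k. Then 17·k ≡ 2 − 12 ≡ 4 (mod 7).
Need 17⁻¹ mod 7. Extended Euclid on (7, 3):
7 = 2×3 + 1
3 = 3×1 + 0
Back-substitute:
1 = 7 − 2·3
17⁻¹ ≡ 5 (mod 7), so k ≡ 5·4 ≡ 6 (mod 7).
x = 12 + 17·6 = 114.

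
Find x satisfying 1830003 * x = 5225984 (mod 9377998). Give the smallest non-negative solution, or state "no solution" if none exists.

gcd(1830003, 9377998):
9377998 = 5*1830003 + 227983
1830003 = 8*227983 + 6139
227983 = 37*6139 + 840
6139 = 7*840 + 259
840 = 3*259 + 63
259 = 4*63 + 7
63 = 9*7 + 0
gcd = 7, but 7 ∤ 5225984, so the congruence has no solution.

no solution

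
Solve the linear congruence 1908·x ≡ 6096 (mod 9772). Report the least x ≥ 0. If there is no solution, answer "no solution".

1048

First find gcd(1908, 9772):
9772 = 5·1908 + 232
1908 = 8·232 + 52
232 = 4·52 + 24
52 = 2·24 + 4
24 = 6·4 + 0
gcd = 4 and 4 | 6096, so solutions exist. Divide through by 4: 477x ≡ 1524 (mod 2443).
Now find 477⁻¹ mod 2443:
2443 = 5×477 + 58
477 = 8×58 + 13
58 = 4×13 + 6
13 = 2×6 + 1
6 = 6×1 + 0
Back-substitute:
1 = 13 − 2·6
1 = −2·58 + 9·13
1 = 9·477 − 74·58
1 = −74·2443 + 379·477
So 477⁻¹ ≡ 379 (mod 2443).
Then x ≡ 379·1524 ≡ 1048 (mod 2443); the smallest non-negative solution is x = 1048.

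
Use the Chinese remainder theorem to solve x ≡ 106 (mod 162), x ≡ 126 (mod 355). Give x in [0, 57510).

Write x = 106 + 162·k. Then 162·k ≡ 126 − 106 ≡ 20 (mod 355).
Need 162⁻¹ mod 355. Extended Euclid on (355, 162):
355 = 2·162 + 31
162 = 5·31 + 7
31 = 4·7 + 3
7 = 2·3 + 1
3 = 3·1 + 0
Back-substitute:
1 = 7 − 2·3
1 = −2·31 + 9·7
1 = 9·162 − 47·31
1 = −47·355 + 103·162
162⁻¹ ≡ 103 (mod 355), so k ≡ 103·20 ≡ 285 (mod 355).
x = 106 + 162·285 = 46276.

46276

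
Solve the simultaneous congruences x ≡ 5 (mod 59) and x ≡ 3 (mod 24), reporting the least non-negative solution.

123

Write x = 5 + 59·k. Then 59·k ≡ 3 − 5 ≡ 22 (mod 24).
Need 59⁻¹ mod 24. Extended Euclid on (24, 11):
24 = 2·11 + 2
11 = 5·2 + 1
2 = 2·1 + 0
Back-substitute:
1 = 11 − 5·2
1 = −5·24 + 11·11
59⁻¹ ≡ 11 (mod 24), so k ≡ 11·22 ≡ 2 (mod 24).
x = 5 + 59·2 = 123.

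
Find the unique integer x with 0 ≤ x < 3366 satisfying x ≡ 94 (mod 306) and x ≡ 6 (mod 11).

94

Write x = 94 + 306·k. Then 306·k ≡ 6 − 94 ≡ 0 (mod 11).
Need 306⁻¹ mod 11. Extended Euclid on (11, 9):
11 = 1×9 + 2
9 = 4×2 + 1
2 = 2×1 + 0
Back-substitute:
1 = 9 − 4·2
1 = −4·11 + 5·9
306⁻¹ ≡ 5 (mod 11), so k ≡ 5·0 ≡ 0 (mod 11).
x = 94 + 306·0 = 94.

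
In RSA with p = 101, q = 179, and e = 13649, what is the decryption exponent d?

φ(n) = (p−1)(q−1) = 100·178 = 17800.
Need d with 13649·d ≡ 1 (mod 17800). Apply the extended Euclidean algorithm:
17800 = 1×13649 + 4151
13649 = 3×4151 + 1196
4151 = 3×1196 + 563
1196 = 2×563 + 70
563 = 8×70 + 3
70 = 23×3 + 1
3 = 3×1 + 0
Back-substitute:
1 = 70 − 23·3
1 = −23·563 + 185·70
1 = 185·1196 − 393·563
1 = −393·4151 + 1364·1196
1 = 1364·13649 − 4485·4151
1 = −4485·17800 + 5849·13649
So 13649·5849 ≡ 1 (mod 17800), hence d = 5849.

5849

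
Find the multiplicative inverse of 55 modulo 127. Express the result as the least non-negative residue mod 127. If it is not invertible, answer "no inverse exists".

97

Run Euclid on (127, 55):
127 = 2×55 + 17
55 = 3×17 + 4
17 = 4×4 + 1
4 = 4×1 + 0
The gcd is 1. Working backward:
1 = 17 − 4·4
1 = −4·55 + 13·17
1 = 13·127 − 30·55
Thus 55·(-30) ≡ 1 (mod 127); reducing, -30 mod 127 = 97.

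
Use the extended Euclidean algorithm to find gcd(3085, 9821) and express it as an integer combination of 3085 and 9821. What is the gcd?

Apply Euclid's algorithm to 9821 and 3085:
9821 = 3·3085 + 566
3085 = 5·566 + 255
566 = 2·255 + 56
255 = 4·56 + 31
56 = 1·31 + 25
31 = 1·25 + 6
25 = 4·6 + 1
6 = 6·1 + 0
gcd(3085, 9821) = 1.
Express as a combination:
1 = 25 − 4·6
1 = −4·31 + 5·25
1 = 5·56 − 9·31
1 = −9·255 + 41·56
1 = 41·566 − 91·255
1 = −91·3085 + 496·566
1 = 496·9821 − 1579·3085
So 1 = (496)·9821 + (-1579)·3085.

1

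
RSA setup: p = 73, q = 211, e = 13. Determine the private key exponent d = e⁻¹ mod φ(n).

13957

φ(n) = (p−1)(q−1) = 72·210 = 15120.
Need d with 13·d ≡ 1 (mod 15120). Apply the extended Euclidean algorithm:
15120 = 1163*13 + 1
13 = 13*1 + 0
Back-substitute:
1 = 15120 − 1163·13
So 13·(-1163) ≡ 1 (mod 15120), hence d ≡ -1163 ≡ 13957 (mod 15120).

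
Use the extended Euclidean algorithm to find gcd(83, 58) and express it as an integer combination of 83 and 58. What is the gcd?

1

Apply Euclid's algorithm to 83 and 58:
83 = 1·58 + 25
58 = 2·25 + 8
25 = 3·8 + 1
8 = 8·1 + 0
gcd(83, 58) = 1.
Express as a combination:
1 = 25 − 3·8
1 = −3·58 + 7·25
1 = 7·83 − 10·58
So 1 = (7)·83 + (-10)·58.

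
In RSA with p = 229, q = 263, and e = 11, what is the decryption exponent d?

φ(n) = (p−1)(q−1) = 228·262 = 59736.
Need d with 11·d ≡ 1 (mod 59736). Apply the extended Euclidean algorithm:
59736 = 5430×11 + 6
11 = 1×6 + 5
6 = 1×5 + 1
5 = 5×1 + 0
Back-substitute:
1 = 6 − 5
1 = −11 + 2·6
1 = 2·59736 − 10861·11
So 11·(-10861) ≡ 1 (mod 59736), hence d ≡ -10861 ≡ 48875 (mod 59736).

48875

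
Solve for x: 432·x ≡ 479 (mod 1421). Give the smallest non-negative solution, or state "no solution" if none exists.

First find gcd(432, 1421):
1421 = 3*432 + 125
432 = 3*125 + 57
125 = 2*57 + 11
57 = 5*11 + 2
11 = 5*2 + 1
2 = 2*1 + 0
gcd = 1, so a unique solution mod 1421 exists.
Back-substitute for the Bézout coefficients:
1 = 11 − 5·2
1 = −5·57 + 26·11
1 = 26·125 − 57·57
1 = −57·432 + 197·125
1 = 197·1421 − 648·432
So 432·(-648) ≡ 1 (mod 1421), giving 432⁻¹ ≡ 773.
x ≡ 432⁻¹·479 ≡ 773·479 ≡ 807 (mod 1421).

807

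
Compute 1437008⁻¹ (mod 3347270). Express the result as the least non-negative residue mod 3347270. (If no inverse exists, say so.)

Compute gcd(1437008, 3347270):
3347270 = 2×1437008 + 473254
1437008 = 3×473254 + 17246
473254 = 27×17246 + 7612
17246 = 2×7612 + 2022
7612 = 3×2022 + 1546
2022 = 1×1546 + 476
1546 = 3×476 + 118
476 = 4×118 + 4
118 = 29×4 + 2
4 = 2×2 + 0
Since gcd = 2 > 1, 1437008 is not a unit mod 3347270.

no inverse exists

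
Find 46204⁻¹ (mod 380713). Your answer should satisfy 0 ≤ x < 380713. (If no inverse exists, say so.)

Run Euclid on (380713, 46204):
380713 = 8·46204 + 11081
46204 = 4·11081 + 1880
11081 = 5·1880 + 1681
1880 = 1·1681 + 199
1681 = 8·199 + 89
199 = 2·89 + 21
89 = 4·21 + 5
21 = 4·5 + 1
5 = 5·1 + 0
Since gcd(46204, 380713) = 1, back-substitute to write 1 as a combination:
1 = 21 − 4·5
1 = −4·89 + 17·21
1 = 17·199 − 38·89
1 = −38·1681 + 321·199
1 = 321·1880 − 359·1681
1 = −359·11081 + 2116·1880
1 = 2116·46204 − 8823·11081
1 = −8823·380713 + 72700·46204
So 46204·72700 ≡ 1 (mod 380713).

72700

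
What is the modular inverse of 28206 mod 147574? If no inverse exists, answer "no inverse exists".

Euclidean algorithm on 147574, 28206:
147574 = 5×28206 + 6544
28206 = 4×6544 + 2030
6544 = 3×2030 + 454
2030 = 4×454 + 214
454 = 2×214 + 26
214 = 8×26 + 6
26 = 4×6 + 2
6 = 3×2 + 0
gcd(28206, 147574) = 2 ≠ 1, so 28206 has no multiplicative inverse modulo 147574.

no inverse exists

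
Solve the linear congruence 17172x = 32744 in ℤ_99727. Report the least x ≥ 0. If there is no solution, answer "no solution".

First find gcd(17172, 99727):
99727 = 5·17172 + 13867
17172 = 1·13867 + 3305
13867 = 4·3305 + 647
3305 = 5·647 + 70
647 = 9·70 + 17
70 = 4·17 + 2
17 = 8·2 + 1
2 = 2·1 + 0
gcd = 1, so a unique solution mod 99727 exists.
Back-substitute for the Bézout coefficients:
1 = 17 − 8·2
1 = −8·70 + 33·17
1 = 33·647 − 305·70
1 = −305·3305 + 1558·647
1 = 1558·13867 − 6537·3305
1 = −6537·17172 + 8095·13867
1 = 8095·99727 − 47012·17172
So 17172·(-47012) ≡ 1 (mod 99727), giving 17172⁻¹ ≡ 52715.
x ≡ 17172⁻¹·32744 ≡ 52715·32744 ≡ 25044 (mod 99727).

25044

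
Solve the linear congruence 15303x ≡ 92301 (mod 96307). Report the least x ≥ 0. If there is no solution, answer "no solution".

38880

First find gcd(15303, 96307):
96307 = 6·15303 + 4489
15303 = 3·4489 + 1836
4489 = 2·1836 + 817
1836 = 2·817 + 202
817 = 4·202 + 9
202 = 22·9 + 4
9 = 2·4 + 1
4 = 4·1 + 0
gcd = 1, so a unique solution mod 96307 exists.
Back-substitute for the Bézout coefficients:
1 = 9 − 2·4
1 = −2·202 + 45·9
1 = 45·817 − 182·202
1 = −182·1836 + 409·817
1 = 409·4489 − 1000·1836
1 = −1000·15303 + 3409·4489
1 = 3409·96307 − 21454·15303
So 15303·(-21454) ≡ 1 (mod 96307), giving 15303⁻¹ ≡ 74853.
x ≡ 15303⁻¹·92301 ≡ 74853·92301 ≡ 38880 (mod 96307).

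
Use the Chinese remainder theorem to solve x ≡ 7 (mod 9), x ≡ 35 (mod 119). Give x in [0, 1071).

Write x = 7 + 9·k. Then 9·k ≡ 35 − 7 ≡ 28 (mod 119).
Need 9⁻¹ mod 119. Extended Euclid on (119, 9):
119 = 13·9 + 2
9 = 4·2 + 1
2 = 2·1 + 0
Back-substitute:
1 = 9 − 4·2
1 = −4·119 + 53·9
9⁻¹ ≡ 53 (mod 119), so k ≡ 53·28 ≡ 56 (mod 119).
x = 7 + 9·56 = 511.

511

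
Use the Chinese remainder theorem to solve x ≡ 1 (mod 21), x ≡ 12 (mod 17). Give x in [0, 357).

Write x = 1 + 21·k. Then 21·k ≡ 12 − 1 ≡ 11 (mod 17).
Need 21⁻¹ mod 17. Extended Euclid on (17, 4):
17 = 4×4 + 1
4 = 4×1 + 0
Back-substitute:
1 = 17 − 4·4
21⁻¹ ≡ 13 (mod 17), so k ≡ 13·11 ≡ 7 (mod 17).
x = 1 + 21·7 = 148.

148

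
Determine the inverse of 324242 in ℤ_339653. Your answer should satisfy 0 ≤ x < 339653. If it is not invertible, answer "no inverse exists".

Apply the Euclidean algorithm to 339653 and 324242:
339653 = 1×324242 + 15411
324242 = 21×15411 + 611
15411 = 25×611 + 136
611 = 4×136 + 67
136 = 2×67 + 2
67 = 33×2 + 1
2 = 2×1 + 0
Since gcd(324242, 339653) = 1, back-substitute to write 1 as a combination:
1 = 67 − 33·2
1 = −33·136 + 67·67
1 = 67·611 − 301·136
1 = −301·15411 + 7592·611
1 = 7592·324242 − 159733·15411
1 = −159733·339653 + 167325·324242
So 324242·167325 ≡ 1 (mod 339653).

167325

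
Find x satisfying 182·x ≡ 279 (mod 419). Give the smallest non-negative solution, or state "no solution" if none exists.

First find gcd(182, 419):
419 = 2*182 + 55
182 = 3*55 + 17
55 = 3*17 + 4
17 = 4*4 + 1
4 = 4*1 + 0
gcd = 1, so a unique solution mod 419 exists.
Back-substitute for the Bézout coefficients:
1 = 17 − 4·4
1 = −4·55 + 13·17
1 = 13·182 − 43·55
1 = −43·419 + 99·182
So 182·(99) ≡ 1 (mod 419), giving 182⁻¹ ≡ 99.
x ≡ 182⁻¹·279 ≡ 99·279 ≡ 386 (mod 419).

386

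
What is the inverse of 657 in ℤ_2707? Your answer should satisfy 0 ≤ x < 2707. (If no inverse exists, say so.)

Run Euclid on (2707, 657):
2707 = 4·657 + 79
657 = 8·79 + 25
79 = 3·25 + 4
25 = 6·4 + 1
4 = 4·1 + 0
The gcd is 1. Working backward:
1 = 25 − 6·4
1 = −6·79 + 19·25
1 = 19·657 − 158·79
1 = −158·2707 + 651·657
So 657·651 ≡ 1 (mod 2707).

651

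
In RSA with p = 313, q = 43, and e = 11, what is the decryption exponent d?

φ(n) = (p−1)(q−1) = 312·42 = 13104.
Need d with 11·d ≡ 1 (mod 13104). Apply the extended Euclidean algorithm:
13104 = 1191·11 + 3
11 = 3·3 + 2
3 = 1·2 + 1
2 = 2·1 + 0
Back-substitute:
1 = 3 − 2
1 = −11 + 4·3
1 = 4·13104 − 4765·11
So 11·(-4765) ≡ 1 (mod 13104), hence d ≡ -4765 ≡ 8339 (mod 13104).

8339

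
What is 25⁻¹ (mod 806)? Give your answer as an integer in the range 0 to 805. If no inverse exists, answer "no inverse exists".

Run Euclid on (806, 25):
806 = 32×25 + 6
25 = 4×6 + 1
6 = 6×1 + 0
The gcd is 1. Working backward:
1 = 25 − 4·6
1 = −4·806 + 129·25
So 25·129 ≡ 1 (mod 806).

129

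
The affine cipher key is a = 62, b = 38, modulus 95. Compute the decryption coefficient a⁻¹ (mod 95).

23

Run Euclid on (95, 62):
95 = 1·62 + 33
62 = 1·33 + 29
33 = 1·29 + 4
29 = 7·4 + 1
4 = 4·1 + 0
Since gcd(62, 95) = 1, back-substitute to write 1 as a combination:
1 = 29 − 7·4
1 = −7·33 + 8·29
1 = 8·62 − 15·33
1 = −15·95 + 23·62
So 62·23 ≡ 1 (mod 95).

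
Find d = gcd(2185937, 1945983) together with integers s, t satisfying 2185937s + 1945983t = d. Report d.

13

Euclidean algorithm:
2185937 = 1·1945983 + 239954
1945983 = 8·239954 + 26351
239954 = 9·26351 + 2795
26351 = 9·2795 + 1196
2795 = 2·1196 + 403
1196 = 2·403 + 390
403 = 1·390 + 13
390 = 30·13 + 0
gcd(2185937, 1945983) = 13.
Working backward:
13 = 403 − 390
13 = −1196 + 3·403
13 = 3·2795 − 7·1196
13 = −7·26351 + 66·2795
13 = 66·239954 − 601·26351
13 = −601·1945983 + 4874·239954
13 = 4874·2185937 − 5475·1945983
So 13 = (4874)·2185937 + (-5475)·1945983.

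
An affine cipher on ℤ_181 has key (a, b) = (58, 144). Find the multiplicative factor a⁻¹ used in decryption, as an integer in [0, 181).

Apply the Euclidean algorithm to 181 and 58:
181 = 3*58 + 7
58 = 8*7 + 2
7 = 3*2 + 1
2 = 2*1 + 0
Since gcd(58, 181) = 1, back-substitute to write 1 as a combination:
1 = 7 − 3·2
1 = −3·58 + 25·7
1 = 25·181 − 78·58
Hence 58⁻¹ ≡ -78 ≡ 103 (mod 181).

103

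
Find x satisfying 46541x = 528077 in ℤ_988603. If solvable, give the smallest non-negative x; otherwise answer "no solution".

51161

First find gcd(46541, 988603):
988603 = 21*46541 + 11242
46541 = 4*11242 + 1573
11242 = 7*1573 + 231
1573 = 6*231 + 187
231 = 1*187 + 44
187 = 4*44 + 11
44 = 4*11 + 0
gcd = 11 and 11 | 528077, so solutions exist. Divide through by 11: 4231x ≡ 48007 (mod 89873).
Now find 4231⁻¹ mod 89873:
89873 = 21·4231 + 1022
4231 = 4·1022 + 143
1022 = 7·143 + 21
143 = 6·21 + 17
21 = 1·17 + 4
17 = 4·4 + 1
4 = 4·1 + 0
Back-substitute:
1 = 17 − 4·4
1 = −4·21 + 5·17
1 = 5·143 − 34·21
1 = −34·1022 + 243·143
1 = 243·4231 − 1006·1022
1 = −1006·89873 + 21369·4231
So 4231⁻¹ ≡ 21369 (mod 89873).
Then x ≡ 21369·48007 ≡ 51161 (mod 89873); the smallest non-negative solution is x = 51161.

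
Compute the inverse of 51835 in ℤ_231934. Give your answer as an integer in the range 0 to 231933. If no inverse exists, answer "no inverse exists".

Run Euclid on (231934, 51835):
231934 = 4×51835 + 24594
51835 = 2×24594 + 2647
24594 = 9×2647 + 771
2647 = 3×771 + 334
771 = 2×334 + 103
334 = 3×103 + 25
103 = 4×25 + 3
25 = 8×3 + 1
3 = 3×1 + 0
Since gcd(51835, 231934) = 1, back-substitute to write 1 as a combination:
1 = 25 − 8·3
1 = −8·103 + 33·25
1 = 33·334 − 107·103
1 = −107·771 + 247·334
1 = 247·2647 − 848·771
1 = −848·24594 + 7879·2647
1 = 7879·51835 − 16606·24594
1 = −16606·231934 + 74303·51835
So 51835·74303 ≡ 1 (mod 231934).

74303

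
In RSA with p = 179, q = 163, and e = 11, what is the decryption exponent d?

φ(n) = (p−1)(q−1) = 178·162 = 28836.
Need d with 11·d ≡ 1 (mod 28836). Apply the extended Euclidean algorithm:
28836 = 2621·11 + 5
11 = 2·5 + 1
5 = 5·1 + 0
Back-substitute:
1 = 11 − 2·5
1 = −2·28836 + 5243·11
So 11·5243 ≡ 1 (mod 28836), hence d = 5243.

5243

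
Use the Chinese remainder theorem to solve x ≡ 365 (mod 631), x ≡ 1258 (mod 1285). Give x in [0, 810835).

Write x = 365 + 631·k. Then 631·k ≡ 1258 − 365 ≡ 893 (mod 1285).
Need 631⁻¹ mod 1285. Extended Euclid on (1285, 631):
1285 = 2×631 + 23
631 = 27×23 + 10
23 = 2×10 + 3
10 = 3×3 + 1
3 = 3×1 + 0
Back-substitute:
1 = 10 − 3·3
1 = −3·23 + 7·10
1 = 7·631 − 192·23
1 = −192·1285 + 391·631
631⁻¹ ≡ 391 (mod 1285), so k ≡ 391·893 ≡ 928 (mod 1285).
x = 365 + 631·928 = 585933.

585933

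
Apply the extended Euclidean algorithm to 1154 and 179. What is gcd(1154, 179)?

1

Apply Euclid's algorithm to 1154 and 179:
1154 = 6×179 + 80
179 = 2×80 + 19
80 = 4×19 + 4
19 = 4×4 + 3
4 = 1×3 + 1
3 = 3×1 + 0
gcd(1154, 179) = 1.
Back-substituting:
1 = 4 − 3
1 = −19 + 5·4
1 = 5·80 − 21·19
1 = −21·179 + 47·80
1 = 47·1154 − 303·179
So 1 = (47)·1154 + (-303)·179.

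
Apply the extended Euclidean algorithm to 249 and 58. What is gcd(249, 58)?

1

Apply Euclid's algorithm to 249 and 58:
249 = 4·58 + 17
58 = 3·17 + 7
17 = 2·7 + 3
7 = 2·3 + 1
3 = 3·1 + 0
gcd(249, 58) = 1.
Back-substituting:
1 = 7 − 2·3
1 = −2·17 + 5·7
1 = 5·58 − 17·17
1 = −17·249 + 73·58
So 1 = (-17)·249 + (73)·58.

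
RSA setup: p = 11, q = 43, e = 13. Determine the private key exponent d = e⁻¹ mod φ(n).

97

φ(n) = (p−1)(q−1) = 10·42 = 420.
Need d with 13·d ≡ 1 (mod 420). Apply the extended Euclidean algorithm:
420 = 32·13 + 4
13 = 3·4 + 1
4 = 4·1 + 0
Back-substitute:
1 = 13 − 3·4
1 = −3·420 + 97·13
So 13·97 ≡ 1 (mod 420), hence d = 97.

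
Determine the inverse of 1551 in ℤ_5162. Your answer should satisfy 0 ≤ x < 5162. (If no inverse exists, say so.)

4087

Extended Euclidean algorithm:
5162 = 3*1551 + 509
1551 = 3*509 + 24
509 = 21*24 + 5
24 = 4*5 + 4
5 = 1*4 + 1
4 = 4*1 + 0
gcd = 1, so the inverse exists. Back-substitute:
1 = 5 − 4
1 = −24 + 5·5
1 = 5·509 − 106·24
1 = −106·1551 + 323·509
1 = 323·5162 − 1075·1551
Hence 1551⁻¹ ≡ -1075 ≡ 4087 (mod 5162).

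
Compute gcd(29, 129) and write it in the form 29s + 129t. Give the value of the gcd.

Euclidean algorithm:
129 = 4·29 + 13
29 = 2·13 + 3
13 = 4·3 + 1
3 = 3·1 + 0
gcd(29, 129) = 1.
Express as a combination:
1 = 13 − 4·3
1 = −4·29 + 9·13
1 = 9·129 − 40·29
So 1 = (9)·129 + (-40)·29.

1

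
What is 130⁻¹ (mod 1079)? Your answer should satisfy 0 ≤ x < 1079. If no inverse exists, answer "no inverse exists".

no inverse exists

Euclidean algorithm on 1079, 130:
1079 = 8*130 + 39
130 = 3*39 + 13
39 = 3*13 + 0
gcd(130, 1079) = 13 ≠ 1, so 130 has no multiplicative inverse modulo 1079.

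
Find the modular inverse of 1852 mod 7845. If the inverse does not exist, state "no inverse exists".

gcd(7845, 1852) by repeated division:
7845 = 4×1852 + 437
1852 = 4×437 + 104
437 = 4×104 + 21
104 = 4×21 + 20
21 = 1×20 + 1
20 = 20×1 + 0
The gcd is 1. Working backward:
1 = 21 − 20
1 = −104 + 5·21
1 = 5·437 − 21·104
1 = −21·1852 + 89·437
1 = 89·7845 − 377·1852
Hence 1852⁻¹ ≡ -377 ≡ 7468 (mod 7845).

7468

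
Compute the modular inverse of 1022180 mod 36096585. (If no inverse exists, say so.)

no inverse exists

Euclidean algorithm on 36096585, 1022180:
36096585 = 35×1022180 + 320285
1022180 = 3×320285 + 61325
320285 = 5×61325 + 13660
61325 = 4×13660 + 6685
13660 = 2×6685 + 290
6685 = 23×290 + 15
290 = 19×15 + 5
15 = 3×5 + 0
The gcd is 5, not 1, hence no inverse exists.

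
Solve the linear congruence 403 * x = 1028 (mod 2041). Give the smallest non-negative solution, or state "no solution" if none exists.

no solution

gcd(403, 2041):
2041 = 5*403 + 26
403 = 15*26 + 13
26 = 2*13 + 0
gcd = 13, but 13 ∤ 1028, so the congruence has no solution.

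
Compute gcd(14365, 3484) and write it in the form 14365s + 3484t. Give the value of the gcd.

Repeated division:
14365 = 4*3484 + 429
3484 = 8*429 + 52
429 = 8*52 + 13
52 = 4*13 + 0
gcd(14365, 3484) = 13.
Express as a combination:
13 = 429 − 8·52
13 = −8·3484 + 65·429
13 = 65·14365 − 268·3484
So 13 = (65)·14365 + (-268)·3484.

13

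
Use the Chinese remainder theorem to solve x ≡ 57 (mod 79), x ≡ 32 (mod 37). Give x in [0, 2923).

Write x = 57 + 79·k. Then 79·k ≡ 32 − 57 ≡ 12 (mod 37).
Need 79⁻¹ mod 37. Extended Euclid on (37, 5):
37 = 7*5 + 2
5 = 2*2 + 1
2 = 2*1 + 0
Back-substitute:
1 = 5 − 2·2
1 = −2·37 + 15·5
79⁻¹ ≡ 15 (mod 37), so k ≡ 15·12 ≡ 32 (mod 37).
x = 57 + 79·32 = 2585.

2585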